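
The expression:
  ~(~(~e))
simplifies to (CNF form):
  ~e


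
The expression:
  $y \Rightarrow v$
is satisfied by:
  {v: True, y: False}
  {y: False, v: False}
  {y: True, v: True}


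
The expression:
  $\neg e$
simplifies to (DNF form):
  $\neg e$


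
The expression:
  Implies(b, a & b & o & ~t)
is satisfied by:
  {a: True, o: True, b: False, t: False}
  {a: True, o: False, b: False, t: False}
  {o: True, t: False, a: False, b: False}
  {t: False, o: False, a: False, b: False}
  {t: True, a: True, o: True, b: False}
  {t: True, a: True, o: False, b: False}
  {t: True, o: True, a: False, b: False}
  {t: True, o: False, a: False, b: False}
  {b: True, a: True, o: True, t: False}


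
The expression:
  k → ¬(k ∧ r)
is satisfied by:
  {k: False, r: False}
  {r: True, k: False}
  {k: True, r: False}


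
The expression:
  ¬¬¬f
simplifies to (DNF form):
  ¬f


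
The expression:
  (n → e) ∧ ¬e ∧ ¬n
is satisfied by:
  {n: False, e: False}


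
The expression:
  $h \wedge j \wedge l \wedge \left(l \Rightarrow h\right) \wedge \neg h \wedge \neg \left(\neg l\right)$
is never true.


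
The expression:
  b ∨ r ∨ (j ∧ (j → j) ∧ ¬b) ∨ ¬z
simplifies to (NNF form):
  b ∨ j ∨ r ∨ ¬z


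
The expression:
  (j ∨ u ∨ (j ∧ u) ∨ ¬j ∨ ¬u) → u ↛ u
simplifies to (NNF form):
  False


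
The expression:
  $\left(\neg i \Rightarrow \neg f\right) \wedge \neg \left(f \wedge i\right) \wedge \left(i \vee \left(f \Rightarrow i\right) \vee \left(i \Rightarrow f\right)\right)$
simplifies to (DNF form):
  $\neg f$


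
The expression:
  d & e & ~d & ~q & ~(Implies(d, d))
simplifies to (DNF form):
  False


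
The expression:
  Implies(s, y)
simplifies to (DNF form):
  y | ~s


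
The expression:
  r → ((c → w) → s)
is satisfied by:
  {s: True, c: True, w: False, r: False}
  {s: True, c: False, w: False, r: False}
  {s: True, w: True, c: True, r: False}
  {s: True, w: True, c: False, r: False}
  {c: True, s: False, w: False, r: False}
  {c: False, s: False, w: False, r: False}
  {w: True, c: True, s: False, r: False}
  {w: True, c: False, s: False, r: False}
  {r: True, s: True, c: True, w: False}
  {r: True, s: True, c: False, w: False}
  {r: True, s: True, w: True, c: True}
  {r: True, s: True, w: True, c: False}
  {r: True, c: True, w: False, s: False}


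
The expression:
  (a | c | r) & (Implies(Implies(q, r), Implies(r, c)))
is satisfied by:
  {c: True, a: True, r: False}
  {c: True, a: False, r: False}
  {r: True, c: True, a: True}
  {r: True, c: True, a: False}
  {a: True, r: False, c: False}


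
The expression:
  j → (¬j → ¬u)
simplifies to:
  True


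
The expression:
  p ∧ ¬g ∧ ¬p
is never true.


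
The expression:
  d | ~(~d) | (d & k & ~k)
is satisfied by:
  {d: True}


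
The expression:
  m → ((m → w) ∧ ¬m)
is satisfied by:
  {m: False}


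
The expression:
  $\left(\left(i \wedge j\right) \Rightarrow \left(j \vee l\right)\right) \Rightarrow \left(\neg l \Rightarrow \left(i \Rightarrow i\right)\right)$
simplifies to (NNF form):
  $\text{True}$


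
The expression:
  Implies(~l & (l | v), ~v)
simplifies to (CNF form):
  l | ~v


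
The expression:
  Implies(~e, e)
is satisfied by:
  {e: True}


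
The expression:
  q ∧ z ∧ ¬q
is never true.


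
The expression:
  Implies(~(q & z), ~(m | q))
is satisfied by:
  {z: True, m: False, q: False}
  {m: False, q: False, z: False}
  {q: True, z: True, m: False}
  {q: True, m: True, z: True}


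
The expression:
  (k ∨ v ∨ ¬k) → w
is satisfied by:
  {w: True}


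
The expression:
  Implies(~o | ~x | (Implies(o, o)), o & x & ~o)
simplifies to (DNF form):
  False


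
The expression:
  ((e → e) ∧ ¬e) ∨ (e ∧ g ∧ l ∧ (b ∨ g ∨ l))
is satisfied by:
  {g: True, l: True, e: False}
  {g: True, l: False, e: False}
  {l: True, g: False, e: False}
  {g: False, l: False, e: False}
  {g: True, e: True, l: True}


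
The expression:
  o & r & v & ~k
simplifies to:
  o & r & v & ~k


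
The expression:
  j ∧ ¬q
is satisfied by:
  {j: True, q: False}


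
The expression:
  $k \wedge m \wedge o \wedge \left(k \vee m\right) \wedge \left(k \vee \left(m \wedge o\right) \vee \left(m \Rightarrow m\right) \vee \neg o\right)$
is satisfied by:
  {m: True, o: True, k: True}


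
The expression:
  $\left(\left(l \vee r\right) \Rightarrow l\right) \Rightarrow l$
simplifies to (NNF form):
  $l \vee r$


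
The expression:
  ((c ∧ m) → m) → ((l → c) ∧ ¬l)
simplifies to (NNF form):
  ¬l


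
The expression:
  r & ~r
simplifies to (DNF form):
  False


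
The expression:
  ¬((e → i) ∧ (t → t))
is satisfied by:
  {e: True, i: False}


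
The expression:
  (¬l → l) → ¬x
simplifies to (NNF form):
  ¬l ∨ ¬x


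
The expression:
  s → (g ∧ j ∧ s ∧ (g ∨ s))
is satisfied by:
  {j: True, g: True, s: False}
  {j: True, g: False, s: False}
  {g: True, j: False, s: False}
  {j: False, g: False, s: False}
  {s: True, j: True, g: True}


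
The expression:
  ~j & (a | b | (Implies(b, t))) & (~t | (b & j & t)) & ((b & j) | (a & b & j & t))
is never true.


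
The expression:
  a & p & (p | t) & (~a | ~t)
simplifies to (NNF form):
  a & p & ~t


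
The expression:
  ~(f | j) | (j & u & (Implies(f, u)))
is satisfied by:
  {u: True, j: False, f: False}
  {u: False, j: False, f: False}
  {j: True, u: True, f: False}
  {f: True, j: True, u: True}


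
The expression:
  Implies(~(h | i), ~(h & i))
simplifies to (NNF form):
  True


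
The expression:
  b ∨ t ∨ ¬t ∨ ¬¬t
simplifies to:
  True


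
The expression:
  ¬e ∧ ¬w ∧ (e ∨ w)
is never true.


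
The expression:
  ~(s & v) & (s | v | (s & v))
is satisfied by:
  {v: True, s: False}
  {s: True, v: False}


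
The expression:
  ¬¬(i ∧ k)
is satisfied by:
  {i: True, k: True}


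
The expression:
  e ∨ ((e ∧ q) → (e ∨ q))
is always true.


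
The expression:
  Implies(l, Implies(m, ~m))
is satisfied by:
  {l: False, m: False}
  {m: True, l: False}
  {l: True, m: False}


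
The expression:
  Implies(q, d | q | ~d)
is always true.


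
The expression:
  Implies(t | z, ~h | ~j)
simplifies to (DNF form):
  ~h | ~j | (~t & ~z)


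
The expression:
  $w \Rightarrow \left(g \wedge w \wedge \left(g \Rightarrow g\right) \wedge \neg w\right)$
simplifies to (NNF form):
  $\neg w$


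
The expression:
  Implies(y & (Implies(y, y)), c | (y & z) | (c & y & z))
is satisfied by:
  {z: True, c: True, y: False}
  {z: True, c: False, y: False}
  {c: True, z: False, y: False}
  {z: False, c: False, y: False}
  {y: True, z: True, c: True}
  {y: True, z: True, c: False}
  {y: True, c: True, z: False}


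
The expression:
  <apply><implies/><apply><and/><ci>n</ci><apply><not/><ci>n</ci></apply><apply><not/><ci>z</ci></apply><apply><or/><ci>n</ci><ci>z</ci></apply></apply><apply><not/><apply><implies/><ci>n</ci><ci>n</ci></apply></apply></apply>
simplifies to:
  <true/>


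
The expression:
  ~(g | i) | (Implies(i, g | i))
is always true.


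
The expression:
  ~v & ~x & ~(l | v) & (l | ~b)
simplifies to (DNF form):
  ~b & ~l & ~v & ~x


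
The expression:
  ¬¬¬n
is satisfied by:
  {n: False}


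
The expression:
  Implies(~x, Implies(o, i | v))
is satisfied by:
  {i: True, x: True, v: True, o: False}
  {i: True, x: True, o: False, v: False}
  {i: True, v: True, o: False, x: False}
  {i: True, o: False, v: False, x: False}
  {x: True, v: True, o: False, i: False}
  {x: True, o: False, v: False, i: False}
  {v: True, x: False, o: False, i: False}
  {x: False, o: False, v: False, i: False}
  {x: True, i: True, o: True, v: True}
  {x: True, i: True, o: True, v: False}
  {i: True, o: True, v: True, x: False}
  {i: True, o: True, x: False, v: False}
  {v: True, o: True, x: True, i: False}
  {o: True, x: True, i: False, v: False}
  {o: True, v: True, i: False, x: False}


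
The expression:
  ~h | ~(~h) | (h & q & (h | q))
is always true.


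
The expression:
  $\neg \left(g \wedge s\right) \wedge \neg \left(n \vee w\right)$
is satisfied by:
  {n: False, s: False, w: False, g: False}
  {g: True, n: False, s: False, w: False}
  {s: True, g: False, n: False, w: False}


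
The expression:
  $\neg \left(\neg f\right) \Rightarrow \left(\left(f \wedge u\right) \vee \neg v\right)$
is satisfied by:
  {u: True, v: False, f: False}
  {v: False, f: False, u: False}
  {f: True, u: True, v: False}
  {f: True, v: False, u: False}
  {u: True, v: True, f: False}
  {v: True, u: False, f: False}
  {f: True, v: True, u: True}


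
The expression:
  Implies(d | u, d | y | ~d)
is always true.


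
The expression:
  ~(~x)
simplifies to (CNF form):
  x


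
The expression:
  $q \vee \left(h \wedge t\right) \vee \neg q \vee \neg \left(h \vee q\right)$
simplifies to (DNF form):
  $\text{True}$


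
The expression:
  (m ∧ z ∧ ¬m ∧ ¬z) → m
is always true.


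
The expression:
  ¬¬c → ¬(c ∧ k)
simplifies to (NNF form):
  ¬c ∨ ¬k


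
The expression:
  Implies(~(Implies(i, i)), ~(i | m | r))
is always true.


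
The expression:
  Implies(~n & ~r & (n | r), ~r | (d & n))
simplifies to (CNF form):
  True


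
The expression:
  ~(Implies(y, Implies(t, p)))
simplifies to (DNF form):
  t & y & ~p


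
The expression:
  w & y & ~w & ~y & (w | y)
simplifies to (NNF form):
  False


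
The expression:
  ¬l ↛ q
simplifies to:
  ¬l ∧ ¬q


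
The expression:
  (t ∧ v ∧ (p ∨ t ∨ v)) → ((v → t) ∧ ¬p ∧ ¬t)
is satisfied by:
  {v: False, t: False}
  {t: True, v: False}
  {v: True, t: False}


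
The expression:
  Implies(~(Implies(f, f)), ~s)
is always true.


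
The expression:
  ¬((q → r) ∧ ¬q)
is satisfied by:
  {q: True}


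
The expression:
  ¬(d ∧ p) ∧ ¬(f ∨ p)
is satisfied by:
  {p: False, f: False}


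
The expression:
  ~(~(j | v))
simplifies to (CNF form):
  j | v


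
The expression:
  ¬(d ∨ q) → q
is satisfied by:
  {d: True, q: True}
  {d: True, q: False}
  {q: True, d: False}


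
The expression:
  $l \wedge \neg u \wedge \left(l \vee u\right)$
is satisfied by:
  {l: True, u: False}


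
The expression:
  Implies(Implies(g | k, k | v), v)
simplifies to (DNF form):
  v | (g & ~k)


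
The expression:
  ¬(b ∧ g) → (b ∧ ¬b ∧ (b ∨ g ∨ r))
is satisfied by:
  {b: True, g: True}


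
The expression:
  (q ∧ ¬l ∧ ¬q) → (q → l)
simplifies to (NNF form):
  True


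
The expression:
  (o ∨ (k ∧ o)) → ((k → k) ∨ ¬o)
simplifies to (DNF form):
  True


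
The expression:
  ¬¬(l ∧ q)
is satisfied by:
  {q: True, l: True}


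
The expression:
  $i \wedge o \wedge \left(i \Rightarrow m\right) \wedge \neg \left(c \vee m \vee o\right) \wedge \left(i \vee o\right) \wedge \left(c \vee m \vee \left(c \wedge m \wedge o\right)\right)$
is never true.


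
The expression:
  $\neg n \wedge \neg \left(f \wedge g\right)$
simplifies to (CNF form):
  $\neg n \wedge \left(\neg f \vee \neg g\right)$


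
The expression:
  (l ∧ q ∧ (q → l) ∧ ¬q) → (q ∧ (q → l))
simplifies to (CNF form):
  True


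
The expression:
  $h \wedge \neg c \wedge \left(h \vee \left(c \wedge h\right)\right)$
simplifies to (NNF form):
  $h \wedge \neg c$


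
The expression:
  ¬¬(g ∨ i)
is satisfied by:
  {i: True, g: True}
  {i: True, g: False}
  {g: True, i: False}


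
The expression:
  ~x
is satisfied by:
  {x: False}


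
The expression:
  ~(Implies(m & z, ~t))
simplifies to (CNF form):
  m & t & z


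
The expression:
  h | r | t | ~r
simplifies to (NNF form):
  True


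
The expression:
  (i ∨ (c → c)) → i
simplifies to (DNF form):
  i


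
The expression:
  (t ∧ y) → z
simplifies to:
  z ∨ ¬t ∨ ¬y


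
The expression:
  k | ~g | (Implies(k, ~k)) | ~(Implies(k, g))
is always true.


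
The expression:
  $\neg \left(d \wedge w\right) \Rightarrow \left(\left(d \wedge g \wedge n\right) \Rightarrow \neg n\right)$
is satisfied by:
  {w: True, g: False, d: False, n: False}
  {n: False, g: False, w: False, d: False}
  {n: True, w: True, g: False, d: False}
  {n: True, g: False, w: False, d: False}
  {d: True, w: True, n: False, g: False}
  {d: True, n: False, g: False, w: False}
  {d: True, n: True, w: True, g: False}
  {d: True, n: True, g: False, w: False}
  {w: True, g: True, d: False, n: False}
  {g: True, d: False, w: False, n: False}
  {n: True, g: True, w: True, d: False}
  {n: True, g: True, d: False, w: False}
  {w: True, g: True, d: True, n: False}
  {g: True, d: True, n: False, w: False}
  {n: True, g: True, d: True, w: True}


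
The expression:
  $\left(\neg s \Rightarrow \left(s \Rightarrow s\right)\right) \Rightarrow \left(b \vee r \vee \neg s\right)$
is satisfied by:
  {r: True, b: True, s: False}
  {r: True, s: False, b: False}
  {b: True, s: False, r: False}
  {b: False, s: False, r: False}
  {r: True, b: True, s: True}
  {r: True, s: True, b: False}
  {b: True, s: True, r: False}


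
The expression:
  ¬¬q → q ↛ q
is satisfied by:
  {q: False}


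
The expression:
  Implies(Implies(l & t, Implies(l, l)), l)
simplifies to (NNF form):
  l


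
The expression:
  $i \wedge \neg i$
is never true.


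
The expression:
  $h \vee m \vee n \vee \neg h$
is always true.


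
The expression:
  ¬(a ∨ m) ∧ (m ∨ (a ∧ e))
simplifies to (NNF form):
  False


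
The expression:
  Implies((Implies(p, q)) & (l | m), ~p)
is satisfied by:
  {l: False, p: False, q: False, m: False}
  {m: True, l: False, p: False, q: False}
  {l: True, m: False, p: False, q: False}
  {m: True, l: True, p: False, q: False}
  {q: True, m: False, l: False, p: False}
  {q: True, m: True, l: False, p: False}
  {q: True, l: True, m: False, p: False}
  {q: True, m: True, l: True, p: False}
  {p: True, q: False, l: False, m: False}
  {p: True, m: True, q: False, l: False}
  {p: True, l: True, q: False, m: False}
  {m: True, p: True, l: True, q: False}
  {p: True, q: True, m: False, l: False}


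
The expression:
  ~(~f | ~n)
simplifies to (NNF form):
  f & n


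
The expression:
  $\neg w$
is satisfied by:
  {w: False}


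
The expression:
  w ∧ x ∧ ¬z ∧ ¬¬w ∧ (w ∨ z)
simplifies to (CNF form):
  w ∧ x ∧ ¬z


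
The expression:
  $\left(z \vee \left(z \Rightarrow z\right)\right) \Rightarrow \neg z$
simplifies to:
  $\neg z$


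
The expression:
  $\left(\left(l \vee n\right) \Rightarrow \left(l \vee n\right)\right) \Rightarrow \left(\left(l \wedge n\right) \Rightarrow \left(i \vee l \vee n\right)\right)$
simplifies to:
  $\text{True}$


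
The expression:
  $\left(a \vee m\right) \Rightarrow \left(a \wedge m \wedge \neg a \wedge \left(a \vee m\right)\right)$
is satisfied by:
  {a: False, m: False}


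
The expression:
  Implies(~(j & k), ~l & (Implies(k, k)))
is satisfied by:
  {j: True, k: True, l: False}
  {j: True, k: False, l: False}
  {k: True, j: False, l: False}
  {j: False, k: False, l: False}
  {j: True, l: True, k: True}


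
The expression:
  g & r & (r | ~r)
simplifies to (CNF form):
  g & r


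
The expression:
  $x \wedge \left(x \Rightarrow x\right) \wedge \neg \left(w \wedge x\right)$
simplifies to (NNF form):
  $x \wedge \neg w$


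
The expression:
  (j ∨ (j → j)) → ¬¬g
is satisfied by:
  {g: True}


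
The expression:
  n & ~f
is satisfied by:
  {n: True, f: False}


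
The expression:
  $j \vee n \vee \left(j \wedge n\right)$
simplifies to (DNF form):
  $j \vee n$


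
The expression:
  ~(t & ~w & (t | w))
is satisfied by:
  {w: True, t: False}
  {t: False, w: False}
  {t: True, w: True}


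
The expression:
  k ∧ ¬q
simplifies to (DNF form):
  k ∧ ¬q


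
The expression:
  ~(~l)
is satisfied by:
  {l: True}


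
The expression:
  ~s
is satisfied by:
  {s: False}


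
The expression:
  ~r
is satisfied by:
  {r: False}


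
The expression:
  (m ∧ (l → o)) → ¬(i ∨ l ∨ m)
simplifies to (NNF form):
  (l ∧ ¬o) ∨ ¬m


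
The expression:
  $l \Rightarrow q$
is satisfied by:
  {q: True, l: False}
  {l: False, q: False}
  {l: True, q: True}


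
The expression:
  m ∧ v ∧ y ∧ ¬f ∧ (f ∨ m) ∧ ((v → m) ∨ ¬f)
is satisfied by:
  {m: True, y: True, v: True, f: False}


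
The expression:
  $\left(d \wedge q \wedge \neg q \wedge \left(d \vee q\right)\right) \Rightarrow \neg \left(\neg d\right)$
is always true.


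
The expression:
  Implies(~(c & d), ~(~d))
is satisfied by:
  {d: True}


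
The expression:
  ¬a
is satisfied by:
  {a: False}


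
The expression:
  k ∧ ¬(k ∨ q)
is never true.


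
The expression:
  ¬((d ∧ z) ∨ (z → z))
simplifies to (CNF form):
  False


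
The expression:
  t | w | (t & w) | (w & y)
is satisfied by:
  {t: True, w: True}
  {t: True, w: False}
  {w: True, t: False}


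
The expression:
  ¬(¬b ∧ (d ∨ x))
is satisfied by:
  {b: True, d: False, x: False}
  {b: True, x: True, d: False}
  {b: True, d: True, x: False}
  {b: True, x: True, d: True}
  {x: False, d: False, b: False}


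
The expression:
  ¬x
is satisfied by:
  {x: False}


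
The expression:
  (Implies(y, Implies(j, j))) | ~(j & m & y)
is always true.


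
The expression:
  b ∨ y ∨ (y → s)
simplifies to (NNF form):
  True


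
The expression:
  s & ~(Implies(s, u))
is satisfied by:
  {s: True, u: False}


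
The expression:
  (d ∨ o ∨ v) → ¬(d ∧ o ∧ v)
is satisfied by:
  {v: False, o: False, d: False}
  {d: True, v: False, o: False}
  {o: True, v: False, d: False}
  {d: True, o: True, v: False}
  {v: True, d: False, o: False}
  {d: True, v: True, o: False}
  {o: True, v: True, d: False}


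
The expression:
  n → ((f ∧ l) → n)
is always true.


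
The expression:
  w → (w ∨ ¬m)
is always true.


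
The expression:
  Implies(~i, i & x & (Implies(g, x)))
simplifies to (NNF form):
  i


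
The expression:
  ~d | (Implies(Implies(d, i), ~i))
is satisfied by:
  {d: False, i: False}
  {i: True, d: False}
  {d: True, i: False}


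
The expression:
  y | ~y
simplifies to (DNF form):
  True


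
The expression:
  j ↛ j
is never true.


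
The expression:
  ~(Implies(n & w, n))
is never true.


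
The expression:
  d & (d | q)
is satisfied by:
  {d: True}


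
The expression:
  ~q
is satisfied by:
  {q: False}


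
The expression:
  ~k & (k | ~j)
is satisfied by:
  {j: False, k: False}


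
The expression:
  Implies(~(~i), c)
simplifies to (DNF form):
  c | ~i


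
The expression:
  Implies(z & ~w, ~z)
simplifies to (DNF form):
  w | ~z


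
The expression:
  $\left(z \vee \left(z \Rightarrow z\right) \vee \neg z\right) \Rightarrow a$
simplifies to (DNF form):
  $a$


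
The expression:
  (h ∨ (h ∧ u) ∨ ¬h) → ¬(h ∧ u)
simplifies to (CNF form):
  ¬h ∨ ¬u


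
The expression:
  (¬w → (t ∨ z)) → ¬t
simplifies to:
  ¬t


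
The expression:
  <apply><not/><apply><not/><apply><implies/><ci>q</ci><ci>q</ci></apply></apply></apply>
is always true.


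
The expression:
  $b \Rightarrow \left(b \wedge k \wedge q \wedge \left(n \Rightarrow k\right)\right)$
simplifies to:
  $\left(k \wedge q\right) \vee \neg b$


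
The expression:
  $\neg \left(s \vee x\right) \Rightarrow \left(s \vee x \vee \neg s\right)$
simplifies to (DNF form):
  $\text{True}$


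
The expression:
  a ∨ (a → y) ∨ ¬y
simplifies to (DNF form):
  True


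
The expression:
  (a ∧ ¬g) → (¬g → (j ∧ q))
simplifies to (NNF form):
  g ∨ (j ∧ q) ∨ ¬a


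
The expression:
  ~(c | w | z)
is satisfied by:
  {w: False, z: False, c: False}


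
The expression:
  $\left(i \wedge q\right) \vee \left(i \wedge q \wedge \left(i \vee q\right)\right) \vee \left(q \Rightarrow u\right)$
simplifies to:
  $i \vee u \vee \neg q$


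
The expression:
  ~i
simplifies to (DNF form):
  ~i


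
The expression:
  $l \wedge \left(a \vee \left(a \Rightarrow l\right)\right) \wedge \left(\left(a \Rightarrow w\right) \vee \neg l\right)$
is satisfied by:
  {w: True, l: True, a: False}
  {l: True, a: False, w: False}
  {a: True, w: True, l: True}


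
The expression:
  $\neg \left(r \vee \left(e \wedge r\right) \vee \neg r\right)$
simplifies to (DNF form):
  $\text{False}$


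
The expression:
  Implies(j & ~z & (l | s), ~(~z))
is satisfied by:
  {z: True, s: False, l: False, j: False}
  {z: True, l: True, s: False, j: False}
  {z: True, s: True, l: False, j: False}
  {z: True, l: True, s: True, j: False}
  {z: False, s: False, l: False, j: False}
  {l: True, z: False, s: False, j: False}
  {s: True, z: False, l: False, j: False}
  {l: True, s: True, z: False, j: False}
  {j: True, z: True, s: False, l: False}
  {j: True, l: True, z: True, s: False}
  {j: True, z: True, s: True, l: False}
  {j: True, l: True, z: True, s: True}
  {j: True, z: False, s: False, l: False}


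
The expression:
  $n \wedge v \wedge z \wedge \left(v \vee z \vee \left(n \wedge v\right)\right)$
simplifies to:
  $n \wedge v \wedge z$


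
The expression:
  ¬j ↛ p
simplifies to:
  ¬j ∧ ¬p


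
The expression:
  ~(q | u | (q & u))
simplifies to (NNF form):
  ~q & ~u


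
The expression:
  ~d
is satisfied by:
  {d: False}


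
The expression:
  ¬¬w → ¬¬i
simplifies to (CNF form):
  i ∨ ¬w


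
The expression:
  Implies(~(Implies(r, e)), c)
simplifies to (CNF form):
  c | e | ~r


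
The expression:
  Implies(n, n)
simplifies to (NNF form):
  True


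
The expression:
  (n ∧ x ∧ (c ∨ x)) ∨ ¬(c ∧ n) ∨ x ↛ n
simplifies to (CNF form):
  x ∨ ¬c ∨ ¬n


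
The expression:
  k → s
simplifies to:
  s ∨ ¬k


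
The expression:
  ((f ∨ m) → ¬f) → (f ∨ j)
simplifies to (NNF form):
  f ∨ j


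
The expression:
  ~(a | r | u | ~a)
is never true.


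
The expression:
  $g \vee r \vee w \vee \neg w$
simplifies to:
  $\text{True}$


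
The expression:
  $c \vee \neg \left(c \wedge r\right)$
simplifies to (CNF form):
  $\text{True}$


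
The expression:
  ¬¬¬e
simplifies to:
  ¬e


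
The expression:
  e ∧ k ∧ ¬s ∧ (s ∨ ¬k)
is never true.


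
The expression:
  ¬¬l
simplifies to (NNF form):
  l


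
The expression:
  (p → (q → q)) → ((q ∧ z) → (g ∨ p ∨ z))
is always true.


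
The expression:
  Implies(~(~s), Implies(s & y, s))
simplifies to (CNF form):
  True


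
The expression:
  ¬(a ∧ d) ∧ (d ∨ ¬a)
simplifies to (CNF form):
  ¬a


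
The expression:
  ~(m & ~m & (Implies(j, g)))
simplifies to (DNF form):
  True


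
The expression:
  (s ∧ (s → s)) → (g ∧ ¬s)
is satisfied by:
  {s: False}


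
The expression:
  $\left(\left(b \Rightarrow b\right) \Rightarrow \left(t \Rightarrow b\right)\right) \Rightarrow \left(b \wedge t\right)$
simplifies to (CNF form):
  $t$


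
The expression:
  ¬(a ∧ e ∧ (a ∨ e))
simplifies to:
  ¬a ∨ ¬e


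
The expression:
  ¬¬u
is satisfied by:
  {u: True}


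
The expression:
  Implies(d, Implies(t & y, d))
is always true.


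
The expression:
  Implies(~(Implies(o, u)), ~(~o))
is always true.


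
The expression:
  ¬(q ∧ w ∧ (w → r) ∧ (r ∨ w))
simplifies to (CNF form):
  ¬q ∨ ¬r ∨ ¬w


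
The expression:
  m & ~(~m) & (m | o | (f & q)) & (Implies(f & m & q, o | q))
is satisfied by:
  {m: True}


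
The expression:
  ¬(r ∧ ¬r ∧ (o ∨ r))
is always true.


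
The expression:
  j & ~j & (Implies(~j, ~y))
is never true.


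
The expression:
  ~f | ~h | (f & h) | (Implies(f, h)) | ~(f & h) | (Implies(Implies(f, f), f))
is always true.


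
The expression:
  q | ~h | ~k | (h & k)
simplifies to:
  True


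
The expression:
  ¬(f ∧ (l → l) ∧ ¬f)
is always true.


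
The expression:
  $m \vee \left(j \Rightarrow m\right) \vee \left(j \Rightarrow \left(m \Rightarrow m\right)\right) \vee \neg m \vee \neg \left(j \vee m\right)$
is always true.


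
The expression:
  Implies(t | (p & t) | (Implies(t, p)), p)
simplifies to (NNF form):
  p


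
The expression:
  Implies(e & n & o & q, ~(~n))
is always true.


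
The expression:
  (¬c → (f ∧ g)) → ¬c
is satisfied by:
  {c: False}


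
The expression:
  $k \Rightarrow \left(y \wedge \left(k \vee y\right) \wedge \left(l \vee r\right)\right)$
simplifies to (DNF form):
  $\left(l \wedge y\right) \vee \left(r \wedge y\right) \vee \neg k$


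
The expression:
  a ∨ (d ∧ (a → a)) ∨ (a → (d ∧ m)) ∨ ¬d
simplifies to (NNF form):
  True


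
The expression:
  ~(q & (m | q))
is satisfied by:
  {q: False}


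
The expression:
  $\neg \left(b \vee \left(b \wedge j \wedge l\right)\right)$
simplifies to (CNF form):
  $\neg b$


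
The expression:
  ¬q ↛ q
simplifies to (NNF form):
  True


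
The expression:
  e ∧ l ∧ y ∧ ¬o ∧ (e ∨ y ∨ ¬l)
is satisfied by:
  {e: True, y: True, l: True, o: False}


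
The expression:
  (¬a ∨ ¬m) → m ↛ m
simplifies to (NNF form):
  a ∧ m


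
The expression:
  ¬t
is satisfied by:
  {t: False}


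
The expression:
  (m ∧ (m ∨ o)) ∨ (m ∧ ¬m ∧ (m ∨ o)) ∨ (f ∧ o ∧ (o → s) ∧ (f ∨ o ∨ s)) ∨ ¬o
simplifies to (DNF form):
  m ∨ (f ∧ s) ∨ ¬o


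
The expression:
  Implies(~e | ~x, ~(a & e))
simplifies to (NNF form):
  x | ~a | ~e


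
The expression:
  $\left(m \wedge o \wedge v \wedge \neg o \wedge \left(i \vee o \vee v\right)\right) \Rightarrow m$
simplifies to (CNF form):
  $\text{True}$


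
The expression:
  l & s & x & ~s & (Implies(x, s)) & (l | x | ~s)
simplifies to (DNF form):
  False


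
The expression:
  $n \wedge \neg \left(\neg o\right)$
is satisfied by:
  {o: True, n: True}


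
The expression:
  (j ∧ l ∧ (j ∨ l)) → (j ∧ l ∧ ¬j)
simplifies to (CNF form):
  ¬j ∨ ¬l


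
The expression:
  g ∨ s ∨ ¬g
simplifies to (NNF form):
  True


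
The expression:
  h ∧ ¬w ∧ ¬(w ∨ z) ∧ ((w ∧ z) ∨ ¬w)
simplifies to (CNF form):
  h ∧ ¬w ∧ ¬z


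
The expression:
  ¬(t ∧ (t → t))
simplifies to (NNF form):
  ¬t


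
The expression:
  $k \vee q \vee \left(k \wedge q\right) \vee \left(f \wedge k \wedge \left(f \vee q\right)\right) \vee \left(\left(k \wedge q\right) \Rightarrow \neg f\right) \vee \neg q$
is always true.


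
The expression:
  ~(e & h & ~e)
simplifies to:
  True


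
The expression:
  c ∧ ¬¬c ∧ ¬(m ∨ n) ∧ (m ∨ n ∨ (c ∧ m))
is never true.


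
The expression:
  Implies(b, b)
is always true.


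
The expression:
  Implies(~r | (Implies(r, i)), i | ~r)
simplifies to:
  True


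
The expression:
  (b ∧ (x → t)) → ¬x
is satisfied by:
  {t: False, x: False, b: False}
  {b: True, t: False, x: False}
  {x: True, t: False, b: False}
  {b: True, x: True, t: False}
  {t: True, b: False, x: False}
  {b: True, t: True, x: False}
  {x: True, t: True, b: False}


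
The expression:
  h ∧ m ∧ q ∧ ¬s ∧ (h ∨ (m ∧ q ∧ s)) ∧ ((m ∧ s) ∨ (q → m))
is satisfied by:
  {m: True, h: True, q: True, s: False}


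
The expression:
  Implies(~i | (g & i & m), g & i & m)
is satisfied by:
  {i: True}


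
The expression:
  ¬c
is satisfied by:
  {c: False}


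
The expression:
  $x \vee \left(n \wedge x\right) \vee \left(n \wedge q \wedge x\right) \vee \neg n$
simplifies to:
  $x \vee \neg n$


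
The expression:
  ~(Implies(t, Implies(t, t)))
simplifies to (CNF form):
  False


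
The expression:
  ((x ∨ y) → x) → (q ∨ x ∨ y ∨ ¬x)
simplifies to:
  True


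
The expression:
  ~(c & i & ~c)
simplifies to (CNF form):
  True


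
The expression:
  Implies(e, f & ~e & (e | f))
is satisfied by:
  {e: False}


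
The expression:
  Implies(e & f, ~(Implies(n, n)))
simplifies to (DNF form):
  ~e | ~f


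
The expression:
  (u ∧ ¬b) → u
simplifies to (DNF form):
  True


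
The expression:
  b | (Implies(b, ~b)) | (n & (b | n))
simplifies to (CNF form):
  True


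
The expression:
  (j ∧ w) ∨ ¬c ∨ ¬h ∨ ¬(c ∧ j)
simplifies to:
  w ∨ ¬c ∨ ¬h ∨ ¬j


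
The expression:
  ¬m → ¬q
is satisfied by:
  {m: True, q: False}
  {q: False, m: False}
  {q: True, m: True}


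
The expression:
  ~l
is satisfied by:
  {l: False}


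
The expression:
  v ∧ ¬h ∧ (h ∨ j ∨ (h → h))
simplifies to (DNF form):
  v ∧ ¬h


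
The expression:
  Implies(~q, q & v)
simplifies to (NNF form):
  q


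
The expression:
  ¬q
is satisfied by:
  {q: False}


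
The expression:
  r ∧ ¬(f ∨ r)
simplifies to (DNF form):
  False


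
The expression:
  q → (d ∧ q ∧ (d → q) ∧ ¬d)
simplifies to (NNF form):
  ¬q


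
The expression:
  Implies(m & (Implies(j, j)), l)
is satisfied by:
  {l: True, m: False}
  {m: False, l: False}
  {m: True, l: True}


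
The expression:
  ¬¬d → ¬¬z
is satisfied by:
  {z: True, d: False}
  {d: False, z: False}
  {d: True, z: True}


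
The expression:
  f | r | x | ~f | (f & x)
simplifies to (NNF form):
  True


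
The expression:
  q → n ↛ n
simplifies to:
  ¬q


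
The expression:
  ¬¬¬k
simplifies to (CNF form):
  ¬k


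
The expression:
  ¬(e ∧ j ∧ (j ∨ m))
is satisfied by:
  {e: False, j: False}
  {j: True, e: False}
  {e: True, j: False}


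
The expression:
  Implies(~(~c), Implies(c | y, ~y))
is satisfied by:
  {c: False, y: False}
  {y: True, c: False}
  {c: True, y: False}


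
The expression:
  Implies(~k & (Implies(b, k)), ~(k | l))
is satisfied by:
  {b: True, k: True, l: False}
  {b: True, l: False, k: False}
  {k: True, l: False, b: False}
  {k: False, l: False, b: False}
  {b: True, k: True, l: True}
  {b: True, l: True, k: False}
  {k: True, l: True, b: False}


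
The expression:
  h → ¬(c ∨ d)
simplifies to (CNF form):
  (¬c ∨ ¬h) ∧ (¬d ∨ ¬h)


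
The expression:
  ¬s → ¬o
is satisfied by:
  {s: True, o: False}
  {o: False, s: False}
  {o: True, s: True}


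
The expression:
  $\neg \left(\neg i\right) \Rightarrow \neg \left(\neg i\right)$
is always true.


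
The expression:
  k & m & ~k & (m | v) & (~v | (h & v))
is never true.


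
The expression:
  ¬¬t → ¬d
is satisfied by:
  {t: False, d: False}
  {d: True, t: False}
  {t: True, d: False}


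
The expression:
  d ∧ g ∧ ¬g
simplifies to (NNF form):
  False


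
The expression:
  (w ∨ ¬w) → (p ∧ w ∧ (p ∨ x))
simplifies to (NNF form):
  p ∧ w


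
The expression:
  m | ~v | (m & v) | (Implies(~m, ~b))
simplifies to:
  m | ~b | ~v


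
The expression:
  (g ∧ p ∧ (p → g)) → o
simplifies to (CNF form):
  o ∨ ¬g ∨ ¬p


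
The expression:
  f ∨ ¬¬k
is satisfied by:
  {k: True, f: True}
  {k: True, f: False}
  {f: True, k: False}


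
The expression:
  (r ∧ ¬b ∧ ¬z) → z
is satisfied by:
  {b: True, z: True, r: False}
  {b: True, z: False, r: False}
  {z: True, b: False, r: False}
  {b: False, z: False, r: False}
  {r: True, b: True, z: True}
  {r: True, b: True, z: False}
  {r: True, z: True, b: False}


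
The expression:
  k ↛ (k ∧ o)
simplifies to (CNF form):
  k ∧ ¬o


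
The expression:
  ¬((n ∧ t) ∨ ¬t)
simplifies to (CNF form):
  t ∧ ¬n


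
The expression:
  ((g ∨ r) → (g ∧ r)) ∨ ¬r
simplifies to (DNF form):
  g ∨ ¬r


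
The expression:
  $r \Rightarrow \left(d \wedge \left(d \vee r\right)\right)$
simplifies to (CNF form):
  $d \vee \neg r$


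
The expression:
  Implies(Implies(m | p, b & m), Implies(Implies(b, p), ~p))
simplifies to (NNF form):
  ~b | ~m | ~p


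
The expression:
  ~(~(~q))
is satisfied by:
  {q: False}


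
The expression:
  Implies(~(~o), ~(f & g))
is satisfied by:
  {g: False, o: False, f: False}
  {f: True, g: False, o: False}
  {o: True, g: False, f: False}
  {f: True, o: True, g: False}
  {g: True, f: False, o: False}
  {f: True, g: True, o: False}
  {o: True, g: True, f: False}


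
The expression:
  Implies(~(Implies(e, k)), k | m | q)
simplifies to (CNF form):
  k | m | q | ~e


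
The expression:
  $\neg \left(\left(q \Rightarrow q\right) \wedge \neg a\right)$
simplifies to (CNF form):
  $a$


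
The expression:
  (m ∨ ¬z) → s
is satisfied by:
  {z: True, s: True, m: False}
  {s: True, m: False, z: False}
  {z: True, s: True, m: True}
  {s: True, m: True, z: False}
  {z: True, m: False, s: False}


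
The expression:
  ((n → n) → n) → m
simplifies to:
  m ∨ ¬n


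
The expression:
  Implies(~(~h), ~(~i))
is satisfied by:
  {i: True, h: False}
  {h: False, i: False}
  {h: True, i: True}


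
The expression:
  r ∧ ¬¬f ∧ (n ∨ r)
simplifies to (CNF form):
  f ∧ r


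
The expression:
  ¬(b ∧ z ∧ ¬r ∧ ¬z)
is always true.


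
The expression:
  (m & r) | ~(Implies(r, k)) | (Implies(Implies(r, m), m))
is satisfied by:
  {r: True, m: True}
  {r: True, m: False}
  {m: True, r: False}


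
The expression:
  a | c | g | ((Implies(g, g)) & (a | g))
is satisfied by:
  {a: True, c: True, g: True}
  {a: True, c: True, g: False}
  {a: True, g: True, c: False}
  {a: True, g: False, c: False}
  {c: True, g: True, a: False}
  {c: True, g: False, a: False}
  {g: True, c: False, a: False}


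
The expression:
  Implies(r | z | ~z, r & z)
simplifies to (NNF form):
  r & z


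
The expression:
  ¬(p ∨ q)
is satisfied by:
  {q: False, p: False}


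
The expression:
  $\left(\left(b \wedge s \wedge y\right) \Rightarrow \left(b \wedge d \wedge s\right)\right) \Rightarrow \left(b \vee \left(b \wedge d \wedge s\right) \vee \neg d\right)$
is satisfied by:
  {b: True, d: False}
  {d: False, b: False}
  {d: True, b: True}


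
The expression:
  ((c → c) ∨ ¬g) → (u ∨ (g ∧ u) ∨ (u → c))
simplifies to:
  True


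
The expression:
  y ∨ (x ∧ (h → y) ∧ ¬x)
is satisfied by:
  {y: True}


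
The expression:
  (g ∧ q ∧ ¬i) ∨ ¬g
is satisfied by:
  {q: True, i: False, g: False}
  {i: False, g: False, q: False}
  {q: True, i: True, g: False}
  {i: True, q: False, g: False}
  {g: True, q: True, i: False}


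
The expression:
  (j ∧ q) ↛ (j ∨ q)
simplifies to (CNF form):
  False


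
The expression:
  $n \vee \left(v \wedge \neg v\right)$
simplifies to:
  $n$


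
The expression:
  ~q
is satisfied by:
  {q: False}


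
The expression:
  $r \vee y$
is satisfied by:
  {r: True, y: True}
  {r: True, y: False}
  {y: True, r: False}


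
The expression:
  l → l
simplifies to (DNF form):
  True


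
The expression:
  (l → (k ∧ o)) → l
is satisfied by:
  {l: True}


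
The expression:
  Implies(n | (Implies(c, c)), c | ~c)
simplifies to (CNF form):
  True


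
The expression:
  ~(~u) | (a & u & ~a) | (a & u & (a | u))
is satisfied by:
  {u: True}


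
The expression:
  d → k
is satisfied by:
  {k: True, d: False}
  {d: False, k: False}
  {d: True, k: True}


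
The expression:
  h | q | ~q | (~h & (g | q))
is always true.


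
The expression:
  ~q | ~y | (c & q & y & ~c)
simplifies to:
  ~q | ~y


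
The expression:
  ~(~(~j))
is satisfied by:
  {j: False}


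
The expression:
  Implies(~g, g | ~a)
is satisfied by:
  {g: True, a: False}
  {a: False, g: False}
  {a: True, g: True}


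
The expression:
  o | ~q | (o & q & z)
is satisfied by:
  {o: True, q: False}
  {q: False, o: False}
  {q: True, o: True}


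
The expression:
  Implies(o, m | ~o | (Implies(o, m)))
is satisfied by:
  {m: True, o: False}
  {o: False, m: False}
  {o: True, m: True}


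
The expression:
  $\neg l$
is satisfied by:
  {l: False}


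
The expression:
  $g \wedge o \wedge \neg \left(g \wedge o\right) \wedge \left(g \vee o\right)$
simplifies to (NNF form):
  $\text{False}$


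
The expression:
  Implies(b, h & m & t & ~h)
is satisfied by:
  {b: False}


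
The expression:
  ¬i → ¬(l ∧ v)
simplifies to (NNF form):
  i ∨ ¬l ∨ ¬v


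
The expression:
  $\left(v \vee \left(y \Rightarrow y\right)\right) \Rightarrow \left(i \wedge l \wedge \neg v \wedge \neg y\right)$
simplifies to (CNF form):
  $i \wedge l \wedge \neg v \wedge \neg y$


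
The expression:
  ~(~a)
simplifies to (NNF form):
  a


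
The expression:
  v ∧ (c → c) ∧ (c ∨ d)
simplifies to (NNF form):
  v ∧ (c ∨ d)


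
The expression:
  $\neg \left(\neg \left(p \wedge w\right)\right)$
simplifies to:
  $p \wedge w$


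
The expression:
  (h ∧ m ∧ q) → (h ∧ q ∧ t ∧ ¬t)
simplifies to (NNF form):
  ¬h ∨ ¬m ∨ ¬q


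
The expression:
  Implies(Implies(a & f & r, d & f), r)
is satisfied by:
  {r: True}


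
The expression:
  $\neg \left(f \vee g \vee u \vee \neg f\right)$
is never true.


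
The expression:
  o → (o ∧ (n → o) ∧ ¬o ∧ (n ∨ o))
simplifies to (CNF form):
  ¬o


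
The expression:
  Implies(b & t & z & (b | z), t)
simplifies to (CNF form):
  True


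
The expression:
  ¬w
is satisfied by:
  {w: False}


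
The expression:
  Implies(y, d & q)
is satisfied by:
  {d: True, q: True, y: False}
  {d: True, q: False, y: False}
  {q: True, d: False, y: False}
  {d: False, q: False, y: False}
  {d: True, y: True, q: True}


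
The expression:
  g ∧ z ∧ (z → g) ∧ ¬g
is never true.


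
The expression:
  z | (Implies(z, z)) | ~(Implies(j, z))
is always true.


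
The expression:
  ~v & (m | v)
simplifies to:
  m & ~v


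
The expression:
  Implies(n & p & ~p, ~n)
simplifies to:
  True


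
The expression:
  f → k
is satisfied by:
  {k: True, f: False}
  {f: False, k: False}
  {f: True, k: True}


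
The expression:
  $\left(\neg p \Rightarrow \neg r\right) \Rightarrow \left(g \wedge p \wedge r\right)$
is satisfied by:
  {r: True, g: True, p: False}
  {r: True, p: False, g: False}
  {r: True, g: True, p: True}


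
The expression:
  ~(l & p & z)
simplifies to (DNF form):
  ~l | ~p | ~z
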